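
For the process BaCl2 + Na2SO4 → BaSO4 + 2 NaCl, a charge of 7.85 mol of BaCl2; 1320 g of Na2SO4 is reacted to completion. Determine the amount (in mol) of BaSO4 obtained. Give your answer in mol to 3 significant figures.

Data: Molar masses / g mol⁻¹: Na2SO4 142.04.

7.85 mol

n(BaCl2) = 7.850 mol
n(Na2SO4) = 1320 / 142.04 = 9.293 mol
n/ν for BaCl2 = 7.850/1 = 7.850
n/ν for Na2SO4 = 9.293/1 = 9.293
Smallest n/ν is BaCl2 → limiting reagent.
n(BaSO4) = (1/1) × 7.850 = 7.850 mol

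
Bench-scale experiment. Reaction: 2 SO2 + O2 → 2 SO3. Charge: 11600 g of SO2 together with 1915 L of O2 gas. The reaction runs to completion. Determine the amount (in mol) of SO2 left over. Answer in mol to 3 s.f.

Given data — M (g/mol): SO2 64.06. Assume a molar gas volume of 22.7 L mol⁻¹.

12.4 mol

n(SO2) = 11600 / 64.06 = 181.1 mol
n(O2) = 1915 / 22.7 = 84.36 mol
n/ν for SO2 = 181.1/2 = 90.55
n/ν for O2 = 84.36/1 = 84.36
Smallest n/ν is O2 → limiting reagent.
SO2 consumed = (2/1) × 84.36 = 168.7 mol
SO2 remaining = 181.1 − 168.7 = 12.40 mol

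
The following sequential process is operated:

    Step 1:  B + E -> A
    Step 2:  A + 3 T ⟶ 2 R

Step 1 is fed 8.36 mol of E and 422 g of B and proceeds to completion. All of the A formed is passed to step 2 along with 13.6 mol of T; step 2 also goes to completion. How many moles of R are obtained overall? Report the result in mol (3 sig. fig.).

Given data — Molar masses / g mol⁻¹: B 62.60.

Step 1:
n(E) = 8.360 mol
n(B) = 422.0 / 62.60 = 6.741 mol
n/ν for E = 8.360/1 = 8.360
n/ν for B = 6.741/1 = 6.741
Smallest n/ν is B → limiting reagent.
n(A) produced = (1/1) × 6.741 = 6.741 mol
Step 2:
n(A) available = 6.741 mol
n(T) = 13.60 mol
n/ν for A = 6.741/1 = 6.741
n/ν for T = 13.60/3 = 4.533
Smallest n/ν is T → limiting reagent.
n(R) = (2/3) × 13.60 = 9.067 mol

9.07 mol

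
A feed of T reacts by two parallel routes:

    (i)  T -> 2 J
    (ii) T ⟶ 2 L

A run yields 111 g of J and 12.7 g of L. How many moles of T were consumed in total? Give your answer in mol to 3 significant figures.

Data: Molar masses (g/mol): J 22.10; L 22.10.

2.80 mol

n(J) = 111 / 22.10 = 5.023 mol
n(L) = 12.7 / 22.10 = 0.5747 mol
n(T) via (i) = (1/2)×5.023 = 2.512 mol
n(T) via (ii) = (1/2)×0.5747 = 0.2874 mol
total n(T) = 2.512 + 0.2874 = 2.799 mol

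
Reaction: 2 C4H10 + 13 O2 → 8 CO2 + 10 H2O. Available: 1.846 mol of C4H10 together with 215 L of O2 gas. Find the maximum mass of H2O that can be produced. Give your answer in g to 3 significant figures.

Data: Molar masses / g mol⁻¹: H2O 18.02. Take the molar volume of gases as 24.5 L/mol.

n(C4H10) = 1.846 mol
n(O2) = 215.0 / 24.5 = 8.776 mol
n/ν for C4H10 = 1.846/2 = 0.9230
n/ν for O2 = 8.776/13 = 0.6751
Smallest n/ν is O2 → limiting reagent.
n(H2O) = (10/13) × 8.776 = 6.751 mol
mass = 6.751 × 18.02 = 121.7 g

122 g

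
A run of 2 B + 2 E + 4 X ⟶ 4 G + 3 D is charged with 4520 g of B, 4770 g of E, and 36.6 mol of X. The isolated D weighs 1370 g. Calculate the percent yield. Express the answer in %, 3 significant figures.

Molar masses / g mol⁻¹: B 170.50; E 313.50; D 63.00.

95.3 %

n(B) = 4520 / 170.50 = 26.51 mol
n(E) = 4770 / 313.50 = 15.22 mol
n(X) = 36.60 mol
n/ν for B = 26.51/2 = 13.26
n/ν for E = 15.22/2 = 7.610
n/ν for X = 36.60/4 = 9.150
Smallest n/ν is E → limiting reagent.
theoretical n(D) = (3/2) × 15.22 = 22.83 mol → 1438 g
% yield = 1370 / 1438 × 100 = 95.27 %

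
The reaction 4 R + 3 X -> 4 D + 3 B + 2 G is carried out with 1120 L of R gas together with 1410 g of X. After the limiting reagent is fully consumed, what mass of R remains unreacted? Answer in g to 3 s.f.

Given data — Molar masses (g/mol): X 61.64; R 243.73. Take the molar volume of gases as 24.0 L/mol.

n(R) = 1120 / 24.0 = 46.67 mol
n(X) = 1410 / 61.64 = 22.87 mol
n/ν for R = 46.67/4 = 11.67
n/ν for X = 22.87/3 = 7.623
Smallest n/ν is X → limiting reagent.
R consumed = (4/3) × 22.87 = 30.49 mol
R remaining = 46.67 − 30.49 = 16.18 mol
mass = 16.18 × 243.73 = 3944 g

3940 g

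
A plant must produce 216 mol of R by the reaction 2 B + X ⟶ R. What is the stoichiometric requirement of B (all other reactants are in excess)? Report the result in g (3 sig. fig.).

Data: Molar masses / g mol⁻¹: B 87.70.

n(R) = 216.0 mol
n(B) = (2/1) × 216.0 = 432.0 mol
mass = 432.0 × 87.70 = 37890 g

37900 g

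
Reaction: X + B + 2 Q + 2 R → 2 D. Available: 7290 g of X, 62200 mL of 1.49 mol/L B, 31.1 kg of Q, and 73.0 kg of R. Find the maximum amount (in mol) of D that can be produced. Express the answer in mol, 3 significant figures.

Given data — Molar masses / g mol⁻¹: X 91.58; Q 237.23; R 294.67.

131 mol

n(X) = 7290 / 91.58 = 79.60 mol
n(B) = 1.49 × 62200/1000 = 92.68 mol
n(Q) = 31.10×1000 / 237.23 = 131.1 mol
n(R) = 73.00×1000 / 294.67 = 247.7 mol
n/ν → X: 79.60, B: 92.68, Q: 65.55, R: 123.9; Q is limiting.
n(D) = (2/2) × 131.1 = 131.1 mol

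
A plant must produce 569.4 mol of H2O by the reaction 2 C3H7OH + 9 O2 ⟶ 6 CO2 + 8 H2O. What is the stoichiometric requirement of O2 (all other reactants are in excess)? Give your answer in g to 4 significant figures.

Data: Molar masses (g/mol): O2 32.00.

n(H2O) = 569.4 mol
n(O2) = (9/8) × 569.4 = 640.6 mol
mass = 640.6 × 32.00 = 20500 g

20500 g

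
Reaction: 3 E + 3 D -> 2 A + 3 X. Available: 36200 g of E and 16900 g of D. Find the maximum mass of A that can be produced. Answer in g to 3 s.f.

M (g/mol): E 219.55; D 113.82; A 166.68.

n(E) = 36200 / 219.55 = 164.9 mol
n(D) = 16900 / 113.82 = 148.5 mol
n/ν for E = 164.9/3 = 54.97
n/ν for D = 148.5/3 = 49.50
Smallest n/ν is D → limiting reagent.
n(A) = (2/3) × 148.5 = 99.00 mol
mass = 99.00 × 166.68 = 16500 g

16500 g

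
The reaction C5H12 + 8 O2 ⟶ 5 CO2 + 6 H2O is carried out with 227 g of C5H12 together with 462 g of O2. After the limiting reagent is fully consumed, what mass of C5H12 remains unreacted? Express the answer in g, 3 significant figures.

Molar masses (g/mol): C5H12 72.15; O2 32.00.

n(C5H12) = 227.0 / 72.15 = 3.146 mol
n(O2) = 462.0 / 32.00 = 14.44 mol
n/ν for C5H12 = 3.146/1 = 3.146
n/ν for O2 = 14.44/8 = 1.805
Smallest n/ν is O2 → limiting reagent.
C5H12 consumed = (1/8) × 14.44 = 1.805 mol
C5H12 remaining = 3.146 − 1.805 = 1.341 mol
mass = 1.341 × 72.15 = 96.75 g

96.8 g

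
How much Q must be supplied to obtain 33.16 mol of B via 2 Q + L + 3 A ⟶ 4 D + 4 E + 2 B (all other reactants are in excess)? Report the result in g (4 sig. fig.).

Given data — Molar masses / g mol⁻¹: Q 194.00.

n(B) = 33.16 mol
n(Q) = (2/2) × 33.16 = 33.16 mol
mass = 33.16 × 194.00 = 6433 g

6433 g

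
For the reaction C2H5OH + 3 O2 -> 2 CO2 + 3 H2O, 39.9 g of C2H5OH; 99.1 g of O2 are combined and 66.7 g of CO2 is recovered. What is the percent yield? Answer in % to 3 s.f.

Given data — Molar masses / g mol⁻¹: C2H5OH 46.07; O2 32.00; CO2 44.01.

n(C2H5OH) = 39.90 / 46.07 = 0.8661 mol
n(O2) = 99.10 / 32.00 = 3.097 mol
n/ν for C2H5OH = 0.8661/1 = 0.8661
n/ν for O2 = 3.097/3 = 1.032
Smallest n/ν is C2H5OH → limiting reagent.
theoretical n(CO2) = (2/1) × 0.8661 = 1.732 mol → 76.23 g
% yield = 66.7 / 76.23 × 100 = 87.50 %

87.5 %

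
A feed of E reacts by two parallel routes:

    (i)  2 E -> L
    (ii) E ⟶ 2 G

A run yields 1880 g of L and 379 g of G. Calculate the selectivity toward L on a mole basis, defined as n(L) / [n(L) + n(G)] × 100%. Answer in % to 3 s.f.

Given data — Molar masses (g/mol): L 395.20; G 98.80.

55.4 %

n(L) = 1880 / 395.20 = 4.757 mol
n(G) = 379 / 98.80 = 3.836 mol
selectivity = 4.757/(4.757+3.836) × 100 = 55.36 %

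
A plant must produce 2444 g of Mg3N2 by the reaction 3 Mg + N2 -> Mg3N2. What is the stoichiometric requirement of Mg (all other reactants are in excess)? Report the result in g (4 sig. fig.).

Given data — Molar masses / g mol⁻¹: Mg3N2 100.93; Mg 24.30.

1765 g

n(Mg3N2) = 2444 / 100.93 = 24.21 mol
n(Mg) = (3/1) × 24.21 = 72.63 mol
mass = 72.63 × 24.30 = 1765 g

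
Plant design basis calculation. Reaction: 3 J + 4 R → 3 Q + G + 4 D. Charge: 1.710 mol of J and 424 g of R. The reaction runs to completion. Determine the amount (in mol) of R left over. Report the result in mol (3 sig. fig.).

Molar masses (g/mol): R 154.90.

0.457 mol

n(J) = 1.710 mol
n(R) = 424.0 / 154.90 = 2.737 mol
n/ν for J = 1.710/3 = 0.5700
n/ν for R = 2.737/4 = 0.6843
Smallest n/ν is J → limiting reagent.
R consumed = (4/3) × 1.710 = 2.280 mol
R remaining = 2.737 − 2.280 = 0.4570 mol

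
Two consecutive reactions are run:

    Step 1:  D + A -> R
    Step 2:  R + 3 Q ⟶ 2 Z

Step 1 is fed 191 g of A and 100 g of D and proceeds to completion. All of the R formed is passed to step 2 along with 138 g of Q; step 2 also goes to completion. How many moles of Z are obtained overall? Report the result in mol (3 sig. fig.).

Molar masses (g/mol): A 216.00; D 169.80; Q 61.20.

Step 1:
n(A) = 191.0 / 216.00 = 0.8843 mol
n(D) = 100.0 / 169.80 = 0.5889 mol
n/ν → A: 0.8843, D: 0.5889; D is limiting.
n(R) produced = (1/1) × 0.5889 = 0.5889 mol
Step 2:
n(R) available = 0.5889 mol
n(Q) = 138.0 / 61.20 = 2.255 mol
n/ν → R: 0.5889, Q: 0.7517; R is limiting.
n(Z) = (2/1) × 0.5889 = 1.178 mol

1.18 mol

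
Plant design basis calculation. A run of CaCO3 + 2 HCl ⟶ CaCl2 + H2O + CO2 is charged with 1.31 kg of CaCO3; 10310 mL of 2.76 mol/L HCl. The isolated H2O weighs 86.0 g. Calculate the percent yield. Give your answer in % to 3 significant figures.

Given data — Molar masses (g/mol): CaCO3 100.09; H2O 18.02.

36.5 %

n(CaCO3) = 1.310×1000 / 100.09 = 13.09 mol
n(HCl) = 2.76 × 10310/1000 = 28.46 mol
n/ν for CaCO3 = 13.09/1 = 13.09
n/ν for HCl = 28.46/2 = 14.23
Smallest n/ν is CaCO3 → limiting reagent.
theoretical n(H2O) = (1/1) × 13.09 = 13.09 mol → 235.9 g
% yield = 86.0 / 235.9 × 100 = 36.46 %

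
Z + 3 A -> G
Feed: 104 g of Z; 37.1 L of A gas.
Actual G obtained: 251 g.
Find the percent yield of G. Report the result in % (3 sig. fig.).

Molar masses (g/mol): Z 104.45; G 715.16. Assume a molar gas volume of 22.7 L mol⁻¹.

64.4 %

n(Z) = 104.0 / 104.45 = 0.9957 mol
n(A) = 37.10 / 22.7 = 1.634 mol
n/ν for Z = 0.9957/1 = 0.9957
n/ν for A = 1.634/3 = 0.5447
Smallest n/ν is A → limiting reagent.
theoretical n(G) = (1/3) × 1.634 = 0.5447 mol → 389.5 g
% yield = 251 / 389.5 × 100 = 64.44 %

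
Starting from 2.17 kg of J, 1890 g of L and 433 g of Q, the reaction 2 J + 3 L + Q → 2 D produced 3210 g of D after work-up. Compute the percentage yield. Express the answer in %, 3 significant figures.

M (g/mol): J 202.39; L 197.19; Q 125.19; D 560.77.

89.6 %

n(J) = 2.170×1000 / 202.39 = 10.72 mol
n(L) = 1890 / 197.19 = 9.585 mol
n(Q) = 433.0 / 125.19 = 3.459 mol
n/ν → J: 5.360, L: 3.195, Q: 3.459; L is limiting.
theoretical n(D) = (2/3) × 9.585 = 6.390 mol → 3583 g
% yield = 3210 / 3583 × 100 = 89.59 %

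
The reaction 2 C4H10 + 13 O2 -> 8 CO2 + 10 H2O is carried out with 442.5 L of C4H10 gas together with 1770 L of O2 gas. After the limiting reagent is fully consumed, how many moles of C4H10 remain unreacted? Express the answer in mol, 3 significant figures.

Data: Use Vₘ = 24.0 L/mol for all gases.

n(C4H10) = 442.5 / 24.0 = 18.44 mol
n(O2) = 1770 / 24.0 = 73.75 mol
n/ν for C4H10 = 18.44/2 = 9.220
n/ν for O2 = 73.75/13 = 5.673
Smallest n/ν is O2 → limiting reagent.
C4H10 consumed = (2/13) × 73.75 = 11.35 mol
C4H10 remaining = 18.44 − 11.35 = 7.090 mol

7.09 mol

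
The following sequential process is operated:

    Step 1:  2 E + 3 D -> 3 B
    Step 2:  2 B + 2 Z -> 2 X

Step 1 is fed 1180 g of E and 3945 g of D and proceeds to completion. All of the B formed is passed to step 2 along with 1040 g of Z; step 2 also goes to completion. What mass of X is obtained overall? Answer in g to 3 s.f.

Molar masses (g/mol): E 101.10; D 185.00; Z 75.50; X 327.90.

4520 g

Step 1:
n(E) = 1180 / 101.10 = 11.67 mol
n(D) = 3945 / 185.00 = 21.32 mol
n/ν for E = 11.67/2 = 5.835
n/ν for D = 21.32/3 = 7.107
Smallest n/ν is E → limiting reagent.
n(B) produced = (3/2) × 11.67 = 17.51 mol
Step 2:
n(B) available = 17.51 mol
n(Z) = 1040 / 75.50 = 13.77 mol
n/ν for B = 17.51/2 = 8.755
n/ν for Z = 13.77/2 = 6.885
Smallest n/ν is Z → limiting reagent.
n(X) = (2/2) × 13.77 = 13.77 mol
mass = 13.77 × 327.90 = 4515 g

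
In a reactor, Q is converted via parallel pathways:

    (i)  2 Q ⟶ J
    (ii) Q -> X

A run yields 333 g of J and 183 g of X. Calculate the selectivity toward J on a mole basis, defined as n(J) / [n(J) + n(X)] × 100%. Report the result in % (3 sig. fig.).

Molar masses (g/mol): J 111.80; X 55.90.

47.6 %

n(J) = 333 / 111.80 = 2.979 mol
n(X) = 183 / 55.90 = 3.274 mol
selectivity = 2.979/(2.979+3.274) × 100 = 47.64 %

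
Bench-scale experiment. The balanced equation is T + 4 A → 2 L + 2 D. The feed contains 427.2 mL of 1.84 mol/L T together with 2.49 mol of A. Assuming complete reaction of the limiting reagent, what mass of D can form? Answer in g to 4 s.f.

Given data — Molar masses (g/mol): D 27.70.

n(T) = 1.84 × 427.2/1000 = 0.7860 mol
n(A) = 2.490 mol
n/ν for T = 0.7860/1 = 0.7860
n/ν for A = 2.490/4 = 0.6225
Smallest n/ν is A → limiting reagent.
n(D) = (2/4) × 2.490 = 1.245 mol
mass = 1.245 × 27.70 = 34.49 g

34.49 g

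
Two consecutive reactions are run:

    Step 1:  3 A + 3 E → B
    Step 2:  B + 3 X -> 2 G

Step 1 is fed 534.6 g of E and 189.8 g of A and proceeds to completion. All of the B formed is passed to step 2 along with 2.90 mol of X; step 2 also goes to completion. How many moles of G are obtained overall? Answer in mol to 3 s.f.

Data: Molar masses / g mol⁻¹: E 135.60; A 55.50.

1.93 mol

Step 1:
n(E) = 534.6 / 135.60 = 3.942 mol
n(A) = 189.8 / 55.50 = 3.420 mol
n/ν → E: 1.314, A: 1.140; A is limiting.
n(B) produced = (1/3) × 3.420 = 1.140 mol
Step 2:
n(B) available = 1.140 mol
n(X) = 2.900 mol
n/ν → B: 1.140, X: 0.9667; X is limiting.
n(G) = (2/3) × 2.900 = 1.933 mol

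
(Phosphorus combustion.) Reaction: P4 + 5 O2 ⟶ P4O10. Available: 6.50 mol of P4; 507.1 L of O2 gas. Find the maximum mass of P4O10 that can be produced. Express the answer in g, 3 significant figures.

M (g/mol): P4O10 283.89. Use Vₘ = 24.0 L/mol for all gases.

n(P4) = 6.500 mol
n(O2) = 507.1 / 24.0 = 21.13 mol
n/ν → P4: 6.500, O2: 4.226; O2 is limiting.
n(P4O10) = (1/5) × 21.13 = 4.226 mol
mass = 4.226 × 283.89 = 1200 g

1200 g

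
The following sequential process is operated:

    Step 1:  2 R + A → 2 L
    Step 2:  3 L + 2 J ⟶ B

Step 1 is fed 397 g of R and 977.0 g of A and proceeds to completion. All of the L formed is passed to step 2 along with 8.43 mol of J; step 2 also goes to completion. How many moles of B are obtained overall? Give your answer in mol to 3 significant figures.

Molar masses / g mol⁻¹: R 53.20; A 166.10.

2.49 mol

Step 1:
n(R) = 397.0 / 53.20 = 7.462 mol
n(A) = 977.0 / 166.10 = 5.882 mol
n/ν for R = 7.462/2 = 3.731
n/ν for A = 5.882/1 = 5.882
Smallest n/ν is R → limiting reagent.
n(L) produced = (2/2) × 7.462 = 7.462 mol
Step 2:
n(L) available = 7.462 mol
n(J) = 8.430 mol
n/ν for L = 7.462/3 = 2.487
n/ν for J = 8.430/2 = 4.215
Smallest n/ν is L → limiting reagent.
n(B) = (1/3) × 7.462 = 2.487 mol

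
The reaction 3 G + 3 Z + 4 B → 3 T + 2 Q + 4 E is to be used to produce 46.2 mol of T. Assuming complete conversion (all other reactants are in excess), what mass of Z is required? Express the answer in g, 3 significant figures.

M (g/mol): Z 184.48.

8520 g

n(T) = 46.20 mol
n(Z) = (3/3) × 46.20 = 46.20 mol
mass = 46.20 × 184.48 = 8523 g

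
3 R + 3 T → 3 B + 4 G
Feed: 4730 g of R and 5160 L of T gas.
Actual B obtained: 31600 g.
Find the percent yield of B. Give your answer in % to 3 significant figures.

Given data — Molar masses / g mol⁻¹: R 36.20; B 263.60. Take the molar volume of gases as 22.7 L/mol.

91.7 %

n(R) = 4730 / 36.20 = 130.7 mol
n(T) = 5160 / 22.7 = 227.3 mol
n/ν for R = 130.7/3 = 43.57
n/ν for T = 227.3/3 = 75.77
Smallest n/ν is R → limiting reagent.
theoretical n(B) = (3/3) × 130.7 = 130.7 mol → 34450 g
% yield = 31600 / 34450 × 100 = 91.73 %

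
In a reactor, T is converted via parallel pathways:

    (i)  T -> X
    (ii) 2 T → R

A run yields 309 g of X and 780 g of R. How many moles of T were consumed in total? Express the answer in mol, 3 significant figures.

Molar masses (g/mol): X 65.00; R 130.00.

n(X) = 309 / 65.00 = 4.754 mol
n(R) = 780 / 130.00 = 6.000 mol
n(T) via (i) = (1/1)×4.754 = 4.754 mol
n(T) via (ii) = (2/1)×6.000 = 12.00 mol
total n(T) = 4.754 + 12.00 = 16.75 mol

16.8 mol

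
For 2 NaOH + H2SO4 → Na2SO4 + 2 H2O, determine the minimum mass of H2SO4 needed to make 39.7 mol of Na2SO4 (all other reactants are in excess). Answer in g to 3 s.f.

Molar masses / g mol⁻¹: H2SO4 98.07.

n(Na2SO4) = 39.70 mol
n(H2SO4) = (1/1) × 39.70 = 39.70 mol
mass = 39.70 × 98.07 = 3893 g

3890 g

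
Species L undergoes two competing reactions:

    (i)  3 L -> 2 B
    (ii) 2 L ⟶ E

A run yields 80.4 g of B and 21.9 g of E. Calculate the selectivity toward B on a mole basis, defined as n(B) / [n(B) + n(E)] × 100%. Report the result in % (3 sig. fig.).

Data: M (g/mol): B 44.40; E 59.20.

n(B) = 80.4 / 44.40 = 1.811 mol
n(E) = 21.9 / 59.20 = 0.3699 mol
selectivity = 1.811/(1.811+0.3699) × 100 = 83.04 %

83.0 %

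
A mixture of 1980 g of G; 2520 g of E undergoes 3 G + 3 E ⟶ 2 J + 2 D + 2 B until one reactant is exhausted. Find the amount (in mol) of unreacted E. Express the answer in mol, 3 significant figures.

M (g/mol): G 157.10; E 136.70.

n(G) = 1980 / 157.10 = 12.60 mol
n(E) = 2520 / 136.70 = 18.43 mol
n/ν for G = 12.60/3 = 4.200
n/ν for E = 18.43/3 = 6.143
Smallest n/ν is G → limiting reagent.
E consumed = (3/3) × 12.60 = 12.60 mol
E remaining = 18.43 − 12.60 = 5.830 mol

5.83 mol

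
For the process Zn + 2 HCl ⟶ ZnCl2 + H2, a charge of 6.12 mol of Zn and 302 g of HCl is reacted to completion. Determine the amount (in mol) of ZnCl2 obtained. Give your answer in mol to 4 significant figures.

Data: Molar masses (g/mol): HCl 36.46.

n(Zn) = 6.120 mol
n(HCl) = 302.0 / 36.46 = 8.283 mol
n/ν → Zn: 6.120, HCl: 4.142; HCl is limiting.
n(ZnCl2) = (1/2) × 8.283 = 4.142 mol

4.142 mol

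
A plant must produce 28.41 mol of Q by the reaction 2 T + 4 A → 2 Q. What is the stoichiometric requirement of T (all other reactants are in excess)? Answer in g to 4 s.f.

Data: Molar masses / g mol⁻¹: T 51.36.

1459 g

n(Q) = 28.41 mol
n(T) = (2/2) × 28.41 = 28.41 mol
mass = 28.41 × 51.36 = 1459 g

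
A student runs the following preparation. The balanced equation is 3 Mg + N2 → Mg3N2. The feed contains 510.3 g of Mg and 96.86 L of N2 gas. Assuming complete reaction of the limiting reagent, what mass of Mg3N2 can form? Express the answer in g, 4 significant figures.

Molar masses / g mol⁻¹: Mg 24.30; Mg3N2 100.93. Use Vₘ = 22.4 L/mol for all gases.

436.4 g

n(Mg) = 510.3 / 24.30 = 21.00 mol
n(N2) = 96.86 / 22.4 = 4.324 mol
n/ν for Mg = 21.00/3 = 7.000
n/ν for N2 = 4.324/1 = 4.324
Smallest n/ν is N2 → limiting reagent.
n(Mg3N2) = (1/1) × 4.324 = 4.324 mol
mass = 4.324 × 100.93 = 436.4 g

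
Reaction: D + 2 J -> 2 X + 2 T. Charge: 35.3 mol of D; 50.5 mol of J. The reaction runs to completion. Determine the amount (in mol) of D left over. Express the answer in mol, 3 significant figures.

10.1 mol

n(D) = 35.30 mol
n(J) = 50.50 mol
n/ν for D = 35.30/1 = 35.30
n/ν for J = 50.50/2 = 25.25
Smallest n/ν is J → limiting reagent.
D consumed = (1/2) × 50.50 = 25.25 mol
D remaining = 35.30 − 25.25 = 10.05 mol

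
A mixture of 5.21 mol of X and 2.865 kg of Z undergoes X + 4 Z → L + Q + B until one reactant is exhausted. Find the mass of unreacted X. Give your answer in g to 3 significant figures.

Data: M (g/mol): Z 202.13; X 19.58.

n(X) = 5.210 mol
n(Z) = 2.865×1000 / 202.13 = 14.17 mol
n/ν for X = 5.210/1 = 5.210
n/ν for Z = 14.17/4 = 3.543
Smallest n/ν is Z → limiting reagent.
X consumed = (1/4) × 14.17 = 3.543 mol
X remaining = 5.210 − 3.543 = 1.667 mol
mass = 1.667 × 19.58 = 32.64 g

32.6 g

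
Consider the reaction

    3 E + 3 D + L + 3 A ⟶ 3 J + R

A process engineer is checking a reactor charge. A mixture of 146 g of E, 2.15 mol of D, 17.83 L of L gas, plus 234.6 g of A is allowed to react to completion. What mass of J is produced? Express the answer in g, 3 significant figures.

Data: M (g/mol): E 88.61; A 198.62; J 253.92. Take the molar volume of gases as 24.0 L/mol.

n(E) = 146.0 / 88.61 = 1.648 mol
n(D) = 2.150 mol
n(L) = 17.83 / 24.0 = 0.7429 mol
n(A) = 234.6 / 198.62 = 1.181 mol
n/ν → E: 0.5493, D: 0.7167, L: 0.7429, A: 0.3937; A is limiting.
n(J) = (3/3) × 1.181 = 1.181 mol
mass = 1.181 × 253.92 = 299.9 g

300 g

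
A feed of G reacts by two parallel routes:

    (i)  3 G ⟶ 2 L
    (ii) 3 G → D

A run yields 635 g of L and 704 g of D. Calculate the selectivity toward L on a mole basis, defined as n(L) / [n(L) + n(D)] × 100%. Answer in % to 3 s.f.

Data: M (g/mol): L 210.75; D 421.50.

n(L) = 635 / 210.75 = 3.013 mol
n(D) = 704 / 421.50 = 1.670 mol
selectivity = 3.013/(3.013+1.670) × 100 = 64.34 %

64.3 %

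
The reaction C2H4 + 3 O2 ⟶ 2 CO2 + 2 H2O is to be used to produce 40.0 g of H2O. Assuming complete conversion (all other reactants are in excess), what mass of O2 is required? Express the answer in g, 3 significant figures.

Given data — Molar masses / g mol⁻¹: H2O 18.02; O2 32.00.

n(H2O) = 40.0 / 18.02 = 2.220 mol
n(O2) = (3/2) × 2.220 = 3.330 mol
mass = 3.330 × 32.00 = 106.6 g

107 g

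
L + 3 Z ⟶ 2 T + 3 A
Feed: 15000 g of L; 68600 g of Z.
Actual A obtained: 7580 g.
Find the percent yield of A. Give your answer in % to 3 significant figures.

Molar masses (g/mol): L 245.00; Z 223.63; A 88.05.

46.9 %

n(L) = 15000 / 245.00 = 61.22 mol
n(Z) = 68600 / 223.63 = 306.8 mol
n/ν → L: 61.22, Z: 102.3; L is limiting.
theoretical n(A) = (3/1) × 61.22 = 183.7 mol → 16170 g
% yield = 7580 / 16170 × 100 = 46.88 %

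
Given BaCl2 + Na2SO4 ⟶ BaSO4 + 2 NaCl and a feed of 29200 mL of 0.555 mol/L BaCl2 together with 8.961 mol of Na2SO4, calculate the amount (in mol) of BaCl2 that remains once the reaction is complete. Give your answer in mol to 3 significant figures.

7.25 mol

n(BaCl2) = 0.555 × 29200/1000 = 16.21 mol
n(Na2SO4) = 8.961 mol
n/ν → BaCl2: 16.21, Na2SO4: 8.961; Na2SO4 is limiting.
BaCl2 consumed = (1/1) × 8.961 = 8.961 mol
BaCl2 remaining = 16.21 − 8.961 = 7.249 mol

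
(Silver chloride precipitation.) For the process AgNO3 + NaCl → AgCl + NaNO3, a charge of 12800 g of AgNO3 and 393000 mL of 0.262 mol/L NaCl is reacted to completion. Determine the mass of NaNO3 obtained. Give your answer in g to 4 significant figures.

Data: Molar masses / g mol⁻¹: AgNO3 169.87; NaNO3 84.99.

6404 g

n(AgNO3) = 12800 / 169.87 = 75.35 mol
n(NaCl) = 0.262 × 393000/1000 = 103.0 mol
n/ν for AgNO3 = 75.35/1 = 75.35
n/ν for NaCl = 103.0/1 = 103.0
Smallest n/ν is AgNO3 → limiting reagent.
n(NaNO3) = (1/1) × 75.35 = 75.35 mol
mass = 75.35 × 84.99 = 6404 g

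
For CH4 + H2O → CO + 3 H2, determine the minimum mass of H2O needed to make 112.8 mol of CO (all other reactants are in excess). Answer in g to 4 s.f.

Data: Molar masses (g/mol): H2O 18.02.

2033 g

n(CO) = 112.8 mol
n(H2O) = (1/1) × 112.8 = 112.8 mol
mass = 112.8 × 18.02 = 2033 g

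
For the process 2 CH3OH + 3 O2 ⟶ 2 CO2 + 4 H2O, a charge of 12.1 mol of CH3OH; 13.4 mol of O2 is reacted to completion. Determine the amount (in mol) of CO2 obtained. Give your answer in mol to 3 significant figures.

n(CH3OH) = 12.10 mol
n(O2) = 13.40 mol
n/ν for CH3OH = 12.10/2 = 6.050
n/ν for O2 = 13.40/3 = 4.467
Smallest n/ν is O2 → limiting reagent.
n(CO2) = (2/3) × 13.40 = 8.933 mol

8.93 mol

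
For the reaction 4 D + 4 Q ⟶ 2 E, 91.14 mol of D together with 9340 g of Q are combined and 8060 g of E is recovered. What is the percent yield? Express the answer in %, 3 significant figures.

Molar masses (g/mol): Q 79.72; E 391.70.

45.2 %

n(D) = 91.14 mol
n(Q) = 9340 / 79.72 = 117.2 mol
n/ν for D = 91.14/4 = 22.79
n/ν for Q = 117.2/4 = 29.30
Smallest n/ν is D → limiting reagent.
theoretical n(E) = (2/4) × 91.14 = 45.57 mol → 17850 g
% yield = 8060 / 17850 × 100 = 45.15 %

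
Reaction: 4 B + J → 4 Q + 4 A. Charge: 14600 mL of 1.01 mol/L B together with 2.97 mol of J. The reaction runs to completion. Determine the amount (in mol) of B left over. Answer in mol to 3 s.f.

n(B) = 1.01 × 14600/1000 = 14.75 mol
n(J) = 2.970 mol
n/ν for B = 14.75/4 = 3.688
n/ν for J = 2.970/1 = 2.970
Smallest n/ν is J → limiting reagent.
B consumed = (4/1) × 2.970 = 11.88 mol
B remaining = 14.75 − 11.88 = 2.870 mol

2.87 mol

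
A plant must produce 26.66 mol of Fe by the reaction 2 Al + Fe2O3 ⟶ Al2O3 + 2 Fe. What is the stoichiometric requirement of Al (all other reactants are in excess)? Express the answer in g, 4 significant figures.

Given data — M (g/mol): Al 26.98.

n(Fe) = 26.66 mol
n(Al) = (2/2) × 26.66 = 26.66 mol
mass = 26.66 × 26.98 = 719.3 g

719.3 g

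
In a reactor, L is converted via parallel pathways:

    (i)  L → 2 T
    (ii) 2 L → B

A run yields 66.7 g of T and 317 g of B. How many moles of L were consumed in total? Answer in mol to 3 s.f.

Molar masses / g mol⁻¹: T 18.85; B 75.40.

10.2 mol

n(T) = 66.7 / 18.85 = 3.538 mol
n(B) = 317 / 75.40 = 4.204 mol
n(L) via (i) = (1/2)×3.538 = 1.769 mol
n(L) via (ii) = (2/1)×4.204 = 8.408 mol
total n(L) = 1.769 + 8.408 = 10.18 mol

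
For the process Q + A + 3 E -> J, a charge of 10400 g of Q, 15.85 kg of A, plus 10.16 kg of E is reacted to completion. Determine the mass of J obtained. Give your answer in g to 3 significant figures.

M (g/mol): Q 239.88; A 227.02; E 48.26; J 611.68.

26500 g

n(Q) = 10400 / 239.88 = 43.36 mol
n(A) = 15.85×1000 / 227.02 = 69.82 mol
n(E) = 10.16×1000 / 48.26 = 210.5 mol
n/ν → Q: 43.36, A: 69.82, E: 70.17; Q is limiting.
n(J) = (1/1) × 43.36 = 43.36 mol
mass = 43.36 × 611.68 = 26520 g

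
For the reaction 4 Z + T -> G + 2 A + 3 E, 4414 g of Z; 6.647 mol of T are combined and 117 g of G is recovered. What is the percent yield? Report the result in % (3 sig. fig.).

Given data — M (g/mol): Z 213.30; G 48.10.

n(Z) = 4414 / 213.30 = 20.69 mol
n(T) = 6.647 mol
n/ν for Z = 20.69/4 = 5.173
n/ν for T = 6.647/1 = 6.647
Smallest n/ν is Z → limiting reagent.
theoretical n(G) = (1/4) × 20.69 = 5.173 mol → 248.8 g
% yield = 117 / 248.8 × 100 = 47.03 %

47.0 %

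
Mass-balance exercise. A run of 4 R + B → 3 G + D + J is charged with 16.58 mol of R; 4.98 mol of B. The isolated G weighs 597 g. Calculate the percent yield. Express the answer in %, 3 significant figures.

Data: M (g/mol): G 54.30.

n(R) = 16.58 mol
n(B) = 4.980 mol
n/ν for R = 16.58/4 = 4.145
n/ν for B = 4.980/1 = 4.980
Smallest n/ν is R → limiting reagent.
theoretical n(G) = (3/4) × 16.58 = 12.44 mol → 675.5 g
% yield = 597 / 675.5 × 100 = 88.38 %

88.4 %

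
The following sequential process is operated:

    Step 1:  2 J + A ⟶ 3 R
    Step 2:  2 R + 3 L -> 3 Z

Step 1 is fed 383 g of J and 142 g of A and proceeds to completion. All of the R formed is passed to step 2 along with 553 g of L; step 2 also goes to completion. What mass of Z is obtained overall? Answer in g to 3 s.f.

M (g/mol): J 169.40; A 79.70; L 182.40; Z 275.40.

835 g

Step 1:
n(J) = 383.0 / 169.40 = 2.261 mol
n(A) = 142.0 / 79.70 = 1.782 mol
n/ν for J = 2.261/2 = 1.131
n/ν for A = 1.782/1 = 1.782
Smallest n/ν is J → limiting reagent.
n(R) produced = (3/2) × 2.261 = 3.392 mol
Step 2:
n(R) available = 3.392 mol
n(L) = 553.0 / 182.40 = 3.032 mol
n/ν for R = 3.392/2 = 1.696
n/ν for L = 3.032/3 = 1.011
Smallest n/ν is L → limiting reagent.
n(Z) = (3/3) × 3.032 = 3.032 mol
mass = 3.032 × 275.40 = 835.0 g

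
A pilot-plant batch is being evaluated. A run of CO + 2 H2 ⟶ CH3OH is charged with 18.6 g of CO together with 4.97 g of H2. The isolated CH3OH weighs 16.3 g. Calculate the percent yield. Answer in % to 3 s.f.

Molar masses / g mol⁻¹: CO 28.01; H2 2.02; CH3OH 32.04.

76.6 %

n(CO) = 18.60 / 28.01 = 0.6640 mol
n(H2) = 4.970 / 2.02 = 2.460 mol
n/ν for CO = 0.6640/1 = 0.6640
n/ν for H2 = 2.460/2 = 1.230
Smallest n/ν is CO → limiting reagent.
theoretical n(CH3OH) = (1/1) × 0.6640 = 0.6640 mol → 21.27 g
% yield = 16.3 / 21.27 × 100 = 76.63 %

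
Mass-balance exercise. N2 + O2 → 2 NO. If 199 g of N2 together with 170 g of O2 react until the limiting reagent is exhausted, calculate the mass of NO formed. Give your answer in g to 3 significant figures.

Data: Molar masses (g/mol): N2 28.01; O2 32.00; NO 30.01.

n(N2) = 199.0 / 28.01 = 7.105 mol
n(O2) = 170.0 / 32.00 = 5.313 mol
n/ν for N2 = 7.105/1 = 7.105
n/ν for O2 = 5.313/1 = 5.313
Smallest n/ν is O2 → limiting reagent.
n(NO) = (2/1) × 5.313 = 10.63 mol
mass = 10.63 × 30.01 = 319.0 g

319 g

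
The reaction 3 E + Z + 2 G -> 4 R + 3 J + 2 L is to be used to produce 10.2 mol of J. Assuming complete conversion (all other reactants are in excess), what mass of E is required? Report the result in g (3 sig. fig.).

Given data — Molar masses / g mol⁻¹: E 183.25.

n(J) = 10.20 mol
n(E) = (3/3) × 10.20 = 10.20 mol
mass = 10.20 × 183.25 = 1869 g

1870 g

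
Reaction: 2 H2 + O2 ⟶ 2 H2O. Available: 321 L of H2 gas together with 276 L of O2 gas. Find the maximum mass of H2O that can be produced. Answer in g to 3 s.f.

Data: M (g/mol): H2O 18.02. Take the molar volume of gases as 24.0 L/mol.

241 g

n(H2) = 321.0 / 24.0 = 13.38 mol
n(O2) = 276.0 / 24.0 = 11.50 mol
n/ν for H2 = 13.38/2 = 6.690
n/ν for O2 = 11.50/1 = 11.50
Smallest n/ν is H2 → limiting reagent.
n(H2O) = (2/2) × 13.38 = 13.38 mol
mass = 13.38 × 18.02 = 241.1 g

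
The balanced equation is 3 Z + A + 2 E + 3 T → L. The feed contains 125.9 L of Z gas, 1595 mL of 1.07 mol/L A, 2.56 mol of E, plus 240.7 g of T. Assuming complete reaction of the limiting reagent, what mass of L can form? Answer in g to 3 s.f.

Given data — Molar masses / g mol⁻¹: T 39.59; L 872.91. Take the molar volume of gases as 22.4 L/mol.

1120 g

n(Z) = 125.9 / 22.4 = 5.621 mol
n(A) = 1.07 × 1595/1000 = 1.707 mol
n(E) = 2.560 mol
n(T) = 240.7 / 39.59 = 6.080 mol
n/ν for Z = 5.621/3 = 1.874
n/ν for A = 1.707/1 = 1.707
n/ν for E = 2.560/2 = 1.280
n/ν for T = 6.080/3 = 2.027
Smallest n/ν is E → limiting reagent.
n(L) = (1/2) × 2.560 = 1.280 mol
mass = 1.280 × 872.91 = 1117 g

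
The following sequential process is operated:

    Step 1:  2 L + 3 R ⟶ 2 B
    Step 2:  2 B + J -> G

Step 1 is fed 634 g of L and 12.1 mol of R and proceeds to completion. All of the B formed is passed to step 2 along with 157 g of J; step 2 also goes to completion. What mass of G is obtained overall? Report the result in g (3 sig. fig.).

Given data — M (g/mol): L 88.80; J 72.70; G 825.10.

1780 g

Step 1:
n(L) = 634.0 / 88.80 = 7.140 mol
n(R) = 12.10 mol
n/ν → L: 3.570, R: 4.033; L is limiting.
n(B) produced = (2/2) × 7.140 = 7.140 mol
Step 2:
n(B) available = 7.140 mol
n(J) = 157.0 / 72.70 = 2.160 mol
n/ν → B: 3.570, J: 2.160; J is limiting.
n(G) = (1/1) × 2.160 = 2.160 mol
mass = 2.160 × 825.10 = 1782 g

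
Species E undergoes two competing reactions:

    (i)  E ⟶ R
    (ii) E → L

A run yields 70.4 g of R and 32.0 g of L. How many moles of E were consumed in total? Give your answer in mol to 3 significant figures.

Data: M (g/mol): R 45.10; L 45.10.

n(R) = 70.4 / 45.10 = 1.561 mol
n(L) = 32.0 / 45.10 = 0.7095 mol
n(E) via (i) = (1/1)×1.561 = 1.561 mol
n(E) via (ii) = (1/1)×0.7095 = 0.7095 mol
total n(E) = 1.561 + 0.7095 = 2.271 mol

2.27 mol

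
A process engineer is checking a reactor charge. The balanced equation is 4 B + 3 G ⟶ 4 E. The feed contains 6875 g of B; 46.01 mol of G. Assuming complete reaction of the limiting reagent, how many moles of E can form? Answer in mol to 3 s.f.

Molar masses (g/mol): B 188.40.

n(B) = 6875 / 188.40 = 36.49 mol
n(G) = 46.01 mol
n/ν → B: 9.123, G: 15.34; B is limiting.
n(E) = (4/4) × 36.49 = 36.49 mol

36.5 mol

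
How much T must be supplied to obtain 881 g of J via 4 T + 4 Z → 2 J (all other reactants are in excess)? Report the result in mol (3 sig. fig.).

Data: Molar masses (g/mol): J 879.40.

2.00 mol

n(J) = 881 / 879.40 = 1.002 mol
n(T) = (4/2) × 1.002 = 2.004 mol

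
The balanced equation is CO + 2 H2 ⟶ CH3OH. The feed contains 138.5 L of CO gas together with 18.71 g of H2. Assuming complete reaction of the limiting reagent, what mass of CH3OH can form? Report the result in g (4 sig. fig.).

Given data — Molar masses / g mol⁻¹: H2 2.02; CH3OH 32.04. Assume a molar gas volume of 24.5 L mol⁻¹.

148.4 g

n(CO) = 138.5 / 24.5 = 5.653 mol
n(H2) = 18.71 / 2.02 = 9.262 mol
n/ν for CO = 5.653/1 = 5.653
n/ν for H2 = 9.262/2 = 4.631
Smallest n/ν is H2 → limiting reagent.
n(CH3OH) = (1/2) × 9.262 = 4.631 mol
mass = 4.631 × 32.04 = 148.4 g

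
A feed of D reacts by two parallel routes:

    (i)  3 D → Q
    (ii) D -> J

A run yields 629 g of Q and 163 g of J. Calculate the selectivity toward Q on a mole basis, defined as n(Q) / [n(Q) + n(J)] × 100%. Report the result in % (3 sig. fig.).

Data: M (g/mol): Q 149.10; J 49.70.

n(Q) = 629 / 149.10 = 4.219 mol
n(J) = 163 / 49.70 = 3.280 mol
selectivity = 4.219/(4.219+3.280) × 100 = 56.26 %

56.3 %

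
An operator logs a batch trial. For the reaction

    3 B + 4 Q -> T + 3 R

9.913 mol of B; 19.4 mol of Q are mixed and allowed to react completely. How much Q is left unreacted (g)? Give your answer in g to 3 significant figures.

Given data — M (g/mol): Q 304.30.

n(B) = 9.913 mol
n(Q) = 19.40 mol
n/ν → B: 3.304, Q: 4.850; B is limiting.
Q consumed = (4/3) × 9.913 = 13.22 mol
Q remaining = 19.40 − 13.22 = 6.180 mol
mass = 6.180 × 304.30 = 1881 g

1880 g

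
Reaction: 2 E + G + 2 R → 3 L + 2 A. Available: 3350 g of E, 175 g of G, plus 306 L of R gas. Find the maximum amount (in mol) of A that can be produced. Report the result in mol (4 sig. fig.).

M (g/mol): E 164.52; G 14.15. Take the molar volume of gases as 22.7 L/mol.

13.48 mol

n(E) = 3350 / 164.52 = 20.36 mol
n(G) = 175.0 / 14.15 = 12.37 mol
n(R) = 306.0 / 22.7 = 13.48 mol
n/ν for E = 20.36/2 = 10.18
n/ν for G = 12.37/1 = 12.37
n/ν for R = 13.48/2 = 6.740
Smallest n/ν is R → limiting reagent.
n(A) = (2/2) × 13.48 = 13.48 mol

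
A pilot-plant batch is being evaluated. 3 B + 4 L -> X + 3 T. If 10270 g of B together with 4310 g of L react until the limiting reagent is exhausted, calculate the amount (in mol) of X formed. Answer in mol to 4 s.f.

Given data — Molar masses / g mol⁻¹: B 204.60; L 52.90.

16.73 mol

n(B) = 10270 / 204.60 = 50.20 mol
n(L) = 4310 / 52.90 = 81.47 mol
n/ν → B: 16.73, L: 20.37; B is limiting.
n(X) = (1/3) × 50.20 = 16.73 mol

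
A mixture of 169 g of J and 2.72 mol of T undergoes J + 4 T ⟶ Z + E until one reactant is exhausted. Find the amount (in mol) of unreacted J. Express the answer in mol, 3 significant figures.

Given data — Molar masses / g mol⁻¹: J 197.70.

n(J) = 169.0 / 197.70 = 0.8548 mol
n(T) = 2.720 mol
n/ν for J = 0.8548/1 = 0.8548
n/ν for T = 2.720/4 = 0.6800
Smallest n/ν is T → limiting reagent.
J consumed = (1/4) × 2.720 = 0.6800 mol
J remaining = 0.8548 − 0.6800 = 0.1748 mol

0.175 mol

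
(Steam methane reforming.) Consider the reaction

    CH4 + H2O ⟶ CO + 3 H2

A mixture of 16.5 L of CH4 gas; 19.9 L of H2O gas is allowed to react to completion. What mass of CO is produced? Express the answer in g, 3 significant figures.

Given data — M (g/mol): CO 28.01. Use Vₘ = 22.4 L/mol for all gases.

n(CH4) = 16.50 / 22.4 = 0.7366 mol
n(H2O) = 19.90 / 22.4 = 0.8884 mol
n/ν for CH4 = 0.7366/1 = 0.7366
n/ν for H2O = 0.8884/1 = 0.8884
Smallest n/ν is CH4 → limiting reagent.
n(CO) = (1/1) × 0.7366 = 0.7366 mol
mass = 0.7366 × 28.01 = 20.63 g

20.6 g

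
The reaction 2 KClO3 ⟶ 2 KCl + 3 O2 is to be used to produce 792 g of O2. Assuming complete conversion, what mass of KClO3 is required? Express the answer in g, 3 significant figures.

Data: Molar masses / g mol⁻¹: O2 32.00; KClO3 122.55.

n(O2) = 792 / 32.00 = 24.75 mol
n(KClO3) = (2/3) × 24.75 = 16.50 mol
mass = 16.50 × 122.55 = 2022 g

2020 g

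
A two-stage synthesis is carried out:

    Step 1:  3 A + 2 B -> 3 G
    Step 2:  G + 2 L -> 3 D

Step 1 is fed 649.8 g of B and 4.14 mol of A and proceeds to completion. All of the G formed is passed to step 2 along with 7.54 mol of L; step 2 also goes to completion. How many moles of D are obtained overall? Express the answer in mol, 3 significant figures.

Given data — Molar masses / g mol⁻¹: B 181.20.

11.3 mol

Step 1:
n(B) = 649.8 / 181.20 = 3.586 mol
n(A) = 4.140 mol
n/ν for B = 3.586/2 = 1.793
n/ν for A = 4.140/3 = 1.380
Smallest n/ν is A → limiting reagent.
n(G) produced = (3/3) × 4.140 = 4.140 mol
Step 2:
n(G) available = 4.140 mol
n(L) = 7.540 mol
n/ν for G = 4.140/1 = 4.140
n/ν for L = 7.540/2 = 3.770
Smallest n/ν is L → limiting reagent.
n(D) = (3/2) × 7.540 = 11.31 mol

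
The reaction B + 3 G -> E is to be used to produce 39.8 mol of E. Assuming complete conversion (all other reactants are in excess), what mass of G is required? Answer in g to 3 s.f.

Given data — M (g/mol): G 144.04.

n(E) = 39.80 mol
n(G) = (3/1) × 39.80 = 119.4 mol
mass = 119.4 × 144.04 = 17200 g

17200 g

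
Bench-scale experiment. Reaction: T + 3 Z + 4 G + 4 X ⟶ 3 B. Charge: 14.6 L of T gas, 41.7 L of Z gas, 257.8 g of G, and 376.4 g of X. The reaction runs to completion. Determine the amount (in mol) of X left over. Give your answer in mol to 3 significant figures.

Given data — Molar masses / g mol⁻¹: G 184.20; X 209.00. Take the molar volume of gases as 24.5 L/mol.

0.401 mol

n(T) = 14.60 / 24.5 = 0.5959 mol
n(Z) = 41.70 / 24.5 = 1.702 mol
n(G) = 257.8 / 184.20 = 1.400 mol
n(X) = 376.4 / 209.00 = 1.801 mol
n/ν for T = 0.5959/1 = 0.5959
n/ν for Z = 1.702/3 = 0.5673
n/ν for G = 1.400/4 = 0.3500
n/ν for X = 1.801/4 = 0.4503
Smallest n/ν is G → limiting reagent.
X consumed = (4/4) × 1.400 = 1.400 mol
X remaining = 1.801 − 1.400 = 0.4010 mol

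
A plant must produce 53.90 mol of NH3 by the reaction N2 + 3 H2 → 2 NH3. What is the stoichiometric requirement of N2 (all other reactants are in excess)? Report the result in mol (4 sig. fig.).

26.95 mol

n(NH3) = 53.90 mol
n(N2) = (1/2) × 53.90 = 26.95 mol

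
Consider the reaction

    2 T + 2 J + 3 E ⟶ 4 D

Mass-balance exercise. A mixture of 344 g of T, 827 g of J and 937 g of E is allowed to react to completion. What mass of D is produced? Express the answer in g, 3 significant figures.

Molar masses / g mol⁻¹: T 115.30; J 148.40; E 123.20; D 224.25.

1340 g

n(T) = 344.0 / 115.30 = 2.984 mol
n(J) = 827.0 / 148.40 = 5.573 mol
n(E) = 937.0 / 123.20 = 7.606 mol
n/ν → T: 1.492, J: 2.787, E: 2.535; T is limiting.
n(D) = (4/2) × 2.984 = 5.968 mol
mass = 5.968 × 224.25 = 1338 g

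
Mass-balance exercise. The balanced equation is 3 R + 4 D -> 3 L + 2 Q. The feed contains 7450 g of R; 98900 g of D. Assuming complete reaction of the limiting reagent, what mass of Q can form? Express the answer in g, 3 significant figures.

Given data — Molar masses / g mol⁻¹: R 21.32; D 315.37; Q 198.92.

31200 g

n(R) = 7450 / 21.32 = 349.4 mol
n(D) = 98900 / 315.37 = 313.6 mol
n/ν for R = 349.4/3 = 116.5
n/ν for D = 313.6/4 = 78.40
Smallest n/ν is D → limiting reagent.
n(Q) = (2/4) × 313.6 = 156.8 mol
mass = 156.8 × 198.92 = 31190 g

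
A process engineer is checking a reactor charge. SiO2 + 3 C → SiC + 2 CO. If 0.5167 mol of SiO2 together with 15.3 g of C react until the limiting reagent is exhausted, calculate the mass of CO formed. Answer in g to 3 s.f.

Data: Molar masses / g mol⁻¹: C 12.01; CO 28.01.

23.8 g

n(SiO2) = 0.5167 mol
n(C) = 15.30 / 12.01 = 1.274 mol
n/ν for SiO2 = 0.5167/1 = 0.5167
n/ν for C = 1.274/3 = 0.4247
Smallest n/ν is C → limiting reagent.
n(CO) = (2/3) × 1.274 = 0.8493 mol
mass = 0.8493 × 28.01 = 23.79 g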